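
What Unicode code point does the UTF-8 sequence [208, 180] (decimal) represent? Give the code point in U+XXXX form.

U+0434

Leading byte 0xD0 = 11010000 matches 110xxxxx → 2-byte sequence.
Byte 1: 0xD0 = 11010000, payload 10000 (5 bits).
Byte 2: 0xB4 = 10110100 (10xxxxxx ✓), payload 110100.
Concatenate: 10000110100 = 0x434 (11 bits → U+0434).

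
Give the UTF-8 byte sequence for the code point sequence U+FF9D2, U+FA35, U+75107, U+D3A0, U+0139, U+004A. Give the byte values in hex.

F3 BF A7 92 EF A8 B5 F1 B5 84 87 ED 8E A0 C4 B9 4A

U+FF9D2: 4-byte form → F3 BF A7 92.
U+FA35: 3-byte form → EF A8 B5.
U+75107: 4-byte form → F1 B5 84 87.
U+D3A0: 3-byte form → ED 8E A0.
U+0139: 2-byte form → C4 B9.
U+004A: 1-byte form → 4A.
Concatenated (17 bytes): F3 BF A7 92 EF A8 B5 F1 B5 84 87 ED 8E A0 C4 B9 4A.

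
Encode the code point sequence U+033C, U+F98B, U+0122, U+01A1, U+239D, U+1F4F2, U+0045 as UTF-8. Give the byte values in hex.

U+033C: 2-byte form → CC BC.
U+F98B: 3-byte form → EF A6 8B.
U+0122: 2-byte form → C4 A2.
U+01A1: 2-byte form → C6 A1.
U+239D: 3-byte form → E2 8E 9D.
U+1F4F2: 4-byte form → F0 9F 93 B2.
U+0045: 1-byte form → 45.
Concatenated (17 bytes): CC BC EF A6 8B C4 A2 C6 A1 E2 8E 9D F0 9F 93 B2 45.

CC BC EF A6 8B C4 A2 C6 A1 E2 8E 9D F0 9F 93 B2 45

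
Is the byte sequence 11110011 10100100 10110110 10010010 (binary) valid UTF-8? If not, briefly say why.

Leading byte 0xF3 = 11110011 → 4-byte form.
Continuation bytes 0xA4=10100100, 0xB6=10110110, 0x92=10010010 all match 10xxxxxx.
Decoded value 0xE4D92 is ≥ 0x10000 (shortest form) and not a surrogate.

valid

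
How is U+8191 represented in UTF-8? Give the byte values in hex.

E8 86 91

U+8191 = 0x8191 = 33169 decimal. In range U+0800–U+FFFF → 3-byte form: 1110xxxx 10xxxxxx 10xxxxxx.
Binary (16 bits): 1000000110010001.
Split 4+6+6: 1000 | 000110 | 010001.
Byte 1: 11101000 = 0xE8.
Byte 2: 10000110 = 0x86.
Byte 3: 10010001 = 0x91.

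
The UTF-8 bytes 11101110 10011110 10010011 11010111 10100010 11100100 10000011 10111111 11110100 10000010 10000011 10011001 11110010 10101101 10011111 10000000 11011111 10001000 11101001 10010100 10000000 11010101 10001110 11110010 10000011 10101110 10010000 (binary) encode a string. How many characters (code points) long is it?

Byte at offset 0: 0xEE = 11101110 → 3-byte char (#1). Advance 3.
Byte at offset 3: 0xD7 = 11010111 → 2-byte char (#2). Advance 2.
Byte at offset 5: 0xE4 = 11100100 → 3-byte char (#3). Advance 3.
Byte at offset 8: 0xF4 = 11110100 → 4-byte char (#4). Advance 4.
Byte at offset 12: 0xF2 = 11110010 → 4-byte char (#5). Advance 4.
Byte at offset 16: 0xDF = 11011111 → 2-byte char (#6). Advance 2.
Byte at offset 18: 0xE9 = 11101001 → 3-byte char (#7). Advance 3.
Byte at offset 21: 0xD5 = 11010101 → 2-byte char (#8). Advance 2.
Byte at offset 23: 0xF2 = 11110010 → 4-byte char (#9). Advance 4.
Reached end at offset 27 after 9 code points.

9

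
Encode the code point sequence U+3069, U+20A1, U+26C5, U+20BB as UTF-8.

E3 81 A9 E2 82 A1 E2 9B 85 E2 82 BB

U+3069: 3-byte form → E3 81 A9.
U+20A1: 3-byte form → E2 82 A1.
U+26C5: 3-byte form → E2 9B 85.
U+20BB: 3-byte form → E2 82 BB.
Concatenated (12 bytes): E3 81 A9 E2 82 A1 E2 9B 85 E2 82 BB.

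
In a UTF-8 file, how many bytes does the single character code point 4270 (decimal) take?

U+10AE = 0x10AE. UTF-8 uses 1 byte below 0x80, 2 below 0x800, 3 below 0x10000, 4 up to 0x10FFFF. 0x10AE is in U+0800–U+FFFF → 3 bytes.

3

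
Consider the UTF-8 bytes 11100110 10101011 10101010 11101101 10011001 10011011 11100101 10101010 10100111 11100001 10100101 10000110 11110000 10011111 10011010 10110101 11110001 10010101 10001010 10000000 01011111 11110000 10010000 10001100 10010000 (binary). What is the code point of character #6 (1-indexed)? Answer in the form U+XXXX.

U+55280

Offset 0: leading byte 0xE6 = 11100110 → 3-byte char #1 = E6 AB AA.
Offset 3: leading byte 0xED = 11101101 → 3-byte char #2 = ED 99 9B.
Offset 6: leading byte 0xE5 = 11100101 → 3-byte char #3 = E5 AA A7.
Offset 9: leading byte 0xE1 = 11100001 → 3-byte char #4 = E1 A5 86.
Offset 12: leading byte 0xF0 = 11110000 → 4-byte char #5 = F0 9F 9A B5.
Offset 16: leading byte 0xF1 = 11110001 → 4-byte char #6 = F1 95 8A 80.
Leading byte 0xF1 = 11110001 matches 11110xxx → 4-byte sequence.
Byte 1: 0xF1 = 11110001, payload 001 (3 bits).
Byte 2: 0x95 = 10010101 (10xxxxxx ✓), payload 010101.
Byte 3: 0x8A = 10001010 (10xxxxxx ✓), payload 001010.
Byte 4: 0x80 = 10000000 (10xxxxxx ✓), payload 000000.
Concatenate: 001010101001010000000 = 0x55280 (21 bits → U+55280).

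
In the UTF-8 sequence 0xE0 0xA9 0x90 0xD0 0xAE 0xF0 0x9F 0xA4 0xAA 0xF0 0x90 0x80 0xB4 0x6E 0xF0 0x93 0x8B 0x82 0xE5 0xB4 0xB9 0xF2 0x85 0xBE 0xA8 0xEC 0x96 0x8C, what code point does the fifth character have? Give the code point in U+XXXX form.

Offset 0: leading byte 0xE0 = 11100000 → 3-byte char #1 = E0 A9 90.
Offset 3: leading byte 0xD0 = 11010000 → 2-byte char #2 = D0 AE.
Offset 5: leading byte 0xF0 = 11110000 → 4-byte char #3 = F0 9F A4 AA.
Offset 9: leading byte 0xF0 = 11110000 → 4-byte char #4 = F0 90 80 B4.
Offset 13: leading byte 0x6E = 01101110 → 1-byte char #5 = 6E.
Leading byte 0x6E = 01101110 matches 0xxxxxxx → 1-byte sequence.
Byte 1: 0x6E = 01101110, payload 1101110 (7 bits).
Concatenate: 1101110 = 0x6E (7 bits → U+006E).

U+006E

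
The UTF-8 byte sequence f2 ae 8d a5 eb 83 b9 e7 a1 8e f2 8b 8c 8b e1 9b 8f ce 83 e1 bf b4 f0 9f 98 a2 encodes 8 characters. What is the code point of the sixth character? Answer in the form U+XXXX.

Offset 0: leading byte 0xF2 = 11110010 → 4-byte char #1 = F2 AE 8D A5.
Offset 4: leading byte 0xEB = 11101011 → 3-byte char #2 = EB 83 B9.
Offset 7: leading byte 0xE7 = 11100111 → 3-byte char #3 = E7 A1 8E.
Offset 10: leading byte 0xF2 = 11110010 → 4-byte char #4 = F2 8B 8C 8B.
Offset 14: leading byte 0xE1 = 11100001 → 3-byte char #5 = E1 9B 8F.
Offset 17: leading byte 0xCE = 11001110 → 2-byte char #6 = CE 83.
Leading byte 0xCE = 11001110 matches 110xxxxx → 2-byte sequence.
Byte 1: 0xCE = 11001110, payload 01110 (5 bits).
Byte 2: 0x83 = 10000011 (10xxxxxx ✓), payload 000011.
Concatenate: 01110000011 = 0x383 (11 bits → U+0383).

U+0383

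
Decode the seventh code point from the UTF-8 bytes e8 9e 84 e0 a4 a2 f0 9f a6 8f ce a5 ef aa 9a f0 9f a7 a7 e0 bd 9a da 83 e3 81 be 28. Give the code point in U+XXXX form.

Offset 0: leading byte 0xE8 = 11101000 → 3-byte char #1 = E8 9E 84.
Offset 3: leading byte 0xE0 = 11100000 → 3-byte char #2 = E0 A4 A2.
Offset 6: leading byte 0xF0 = 11110000 → 4-byte char #3 = F0 9F A6 8F.
Offset 10: leading byte 0xCE = 11001110 → 2-byte char #4 = CE A5.
Offset 12: leading byte 0xEF = 11101111 → 3-byte char #5 = EF AA 9A.
Offset 15: leading byte 0xF0 = 11110000 → 4-byte char #6 = F0 9F A7 A7.
Offset 19: leading byte 0xE0 = 11100000 → 3-byte char #7 = E0 BD 9A.
Leading byte 0xE0 = 11100000 matches 1110xxxx → 3-byte sequence.
Byte 1: 0xE0 = 11100000, payload 0000 (4 bits).
Byte 2: 0xBD = 10111101 (10xxxxxx ✓), payload 111101.
Byte 3: 0x9A = 10011010 (10xxxxxx ✓), payload 011010.
Concatenate: 0000111101011010 = 0xF5A (16 bits → U+0F5A).

U+0F5A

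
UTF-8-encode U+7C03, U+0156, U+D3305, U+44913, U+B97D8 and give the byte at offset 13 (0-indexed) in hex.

U+7C03 → 3-byte form E7 B0 83 at offsets 0–2.
U+0156 → 2-byte form C5 96 at offsets 3–4.
U+D3305 → 4-byte form F3 93 8C 85 at offsets 5–8.
U+44913 → 4-byte form F1 84 A4 93 at offsets 9–12.
U+B97D8 → 4-byte form F2 B9 9F 98 at offsets 13–16.
Offset 13 falls in char 5's range; it's byte 1 of F2 B9 9F 98 = 0xF2.

0xF2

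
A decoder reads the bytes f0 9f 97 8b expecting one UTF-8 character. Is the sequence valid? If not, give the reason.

valid

Leading byte 0xF0 = 11110000 → 4-byte form.
Continuation bytes 0x9F=10011111, 0x97=10010111, 0x8B=10001011 all match 10xxxxxx.
Decoded value 0x1F5CB is ≥ 0x10000 (shortest form) and not a surrogate.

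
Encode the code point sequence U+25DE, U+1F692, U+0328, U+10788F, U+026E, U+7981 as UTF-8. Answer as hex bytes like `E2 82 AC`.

E2 97 9E F0 9F 9A 92 CC A8 F4 87 A2 8F C9 AE E7 A6 81

U+25DE: 3-byte form → E2 97 9E.
U+1F692: 4-byte form → F0 9F 9A 92.
U+0328: 2-byte form → CC A8.
U+10788F: 4-byte form → F4 87 A2 8F.
U+026E: 2-byte form → C9 AE.
U+7981: 3-byte form → E7 A6 81.
Concatenated (18 bytes): E2 97 9E F0 9F 9A 92 CC A8 F4 87 A2 8F C9 AE E7 A6 81.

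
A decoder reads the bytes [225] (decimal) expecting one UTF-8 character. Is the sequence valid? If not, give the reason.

invalid (sequence truncated)

Leading byte 0xE1 = 11100001 → 3-byte form, but only 1 byte is present.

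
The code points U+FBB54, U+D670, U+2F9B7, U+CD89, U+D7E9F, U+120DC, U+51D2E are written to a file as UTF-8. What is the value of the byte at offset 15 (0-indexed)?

U+FBB54 → 4-byte form F3 BB AD 94 at offsets 0–3.
U+D670 → 3-byte form ED 99 B0 at offsets 4–6.
U+2F9B7 → 4-byte form F0 AF A6 B7 at offsets 7–10.
U+CD89 → 3-byte form EC B6 89 at offsets 11–13.
U+D7E9F → 4-byte form F3 97 BA 9F at offsets 14–17.
Offset 15 falls in char 5's range; it's byte 2 of F3 97 BA 9F = 0x97.

0x97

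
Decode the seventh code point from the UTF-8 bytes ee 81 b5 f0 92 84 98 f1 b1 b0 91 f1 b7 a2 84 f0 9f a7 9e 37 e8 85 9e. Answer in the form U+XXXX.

Offset 0: leading byte 0xEE = 11101110 → 3-byte char #1 = EE 81 B5.
Offset 3: leading byte 0xF0 = 11110000 → 4-byte char #2 = F0 92 84 98.
Offset 7: leading byte 0xF1 = 11110001 → 4-byte char #3 = F1 B1 B0 91.
Offset 11: leading byte 0xF1 = 11110001 → 4-byte char #4 = F1 B7 A2 84.
Offset 15: leading byte 0xF0 = 11110000 → 4-byte char #5 = F0 9F A7 9E.
Offset 19: leading byte 0x37 = 00110111 → 1-byte char #6 = 37.
Offset 20: leading byte 0xE8 = 11101000 → 3-byte char #7 = E8 85 9E.
Leading byte 0xE8 = 11101000 matches 1110xxxx → 3-byte sequence.
Byte 1: 0xE8 = 11101000, payload 1000 (4 bits).
Byte 2: 0x85 = 10000101 (10xxxxxx ✓), payload 000101.
Byte 3: 0x9E = 10011110 (10xxxxxx ✓), payload 011110.
Concatenate: 1000000101011110 = 0x815E (16 bits → U+815E).

U+815E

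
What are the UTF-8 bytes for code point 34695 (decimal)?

E8 9E 87

U+8787 = 0x8787 = 34695 decimal. In range U+0800–U+FFFF → 3-byte form: 1110xxxx 10xxxxxx 10xxxxxx.
Binary (16 bits): 1000011110000111.
Split 4+6+6: 1000 | 011110 | 000111.
Byte 1: 11101000 = 0xE8.
Byte 2: 10011110 = 0x9E.
Byte 3: 10000111 = 0x87.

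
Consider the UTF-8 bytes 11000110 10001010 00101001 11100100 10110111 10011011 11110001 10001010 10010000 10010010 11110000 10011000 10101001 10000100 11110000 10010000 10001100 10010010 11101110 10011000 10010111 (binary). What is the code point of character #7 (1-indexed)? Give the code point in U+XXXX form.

Offset 0: leading byte 0xC6 = 11000110 → 2-byte char #1 = C6 8A.
Offset 2: leading byte 0x29 = 00101001 → 1-byte char #2 = 29.
Offset 3: leading byte 0xE4 = 11100100 → 3-byte char #3 = E4 B7 9B.
Offset 6: leading byte 0xF1 = 11110001 → 4-byte char #4 = F1 8A 90 92.
Offset 10: leading byte 0xF0 = 11110000 → 4-byte char #5 = F0 98 A9 84.
Offset 14: leading byte 0xF0 = 11110000 → 4-byte char #6 = F0 90 8C 92.
Offset 18: leading byte 0xEE = 11101110 → 3-byte char #7 = EE 98 97.
Leading byte 0xEE = 11101110 matches 1110xxxx → 3-byte sequence.
Byte 1: 0xEE = 11101110, payload 1110 (4 bits).
Byte 2: 0x98 = 10011000 (10xxxxxx ✓), payload 011000.
Byte 3: 0x97 = 10010111 (10xxxxxx ✓), payload 010111.
Concatenate: 1110011000010111 = 0xE617 (16 bits → U+E617).

U+E617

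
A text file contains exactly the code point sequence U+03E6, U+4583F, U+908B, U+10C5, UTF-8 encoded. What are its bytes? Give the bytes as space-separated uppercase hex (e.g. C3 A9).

CF A6 F1 85 A0 BF E9 82 8B E1 83 85

U+03E6: 2-byte form → CF A6.
U+4583F: 4-byte form → F1 85 A0 BF.
U+908B: 3-byte form → E9 82 8B.
U+10C5: 3-byte form → E1 83 85.
Concatenated (12 bytes): CF A6 F1 85 A0 BF E9 82 8B E1 83 85.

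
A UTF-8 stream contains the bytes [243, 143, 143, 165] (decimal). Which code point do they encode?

Leading byte 0xF3 = 11110011 matches 11110xxx → 4-byte sequence.
Byte 1: 0xF3 = 11110011, payload 011 (3 bits).
Byte 2: 0x8F = 10001111 (10xxxxxx ✓), payload 001111.
Byte 3: 0x8F = 10001111 (10xxxxxx ✓), payload 001111.
Byte 4: 0xA5 = 10100101 (10xxxxxx ✓), payload 100101.
Concatenate: 011001111001111100101 = 0xCF3E5 (21 bits → U+CF3E5).

U+CF3E5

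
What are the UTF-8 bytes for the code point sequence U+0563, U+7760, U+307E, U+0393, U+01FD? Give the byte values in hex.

U+0563: 2-byte form → D5 A3.
U+7760: 3-byte form → E7 9D A0.
U+307E: 3-byte form → E3 81 BE.
U+0393: 2-byte form → CE 93.
U+01FD: 2-byte form → C7 BD.
Concatenated (12 bytes): D5 A3 E7 9D A0 E3 81 BE CE 93 C7 BD.

D5 A3 E7 9D A0 E3 81 BE CE 93 C7 BD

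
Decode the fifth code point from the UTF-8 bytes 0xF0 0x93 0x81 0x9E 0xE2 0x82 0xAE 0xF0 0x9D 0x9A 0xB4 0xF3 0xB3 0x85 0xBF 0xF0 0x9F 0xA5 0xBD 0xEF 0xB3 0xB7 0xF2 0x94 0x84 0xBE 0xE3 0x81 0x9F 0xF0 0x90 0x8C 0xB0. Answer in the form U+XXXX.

U+1F97D

Offset 0: leading byte 0xF0 = 11110000 → 4-byte char #1 = F0 93 81 9E.
Offset 4: leading byte 0xE2 = 11100010 → 3-byte char #2 = E2 82 AE.
Offset 7: leading byte 0xF0 = 11110000 → 4-byte char #3 = F0 9D 9A B4.
Offset 11: leading byte 0xF3 = 11110011 → 4-byte char #4 = F3 B3 85 BF.
Offset 15: leading byte 0xF0 = 11110000 → 4-byte char #5 = F0 9F A5 BD.
Leading byte 0xF0 = 11110000 matches 11110xxx → 4-byte sequence.
Byte 1: 0xF0 = 11110000, payload 000 (3 bits).
Byte 2: 0x9F = 10011111 (10xxxxxx ✓), payload 011111.
Byte 3: 0xA5 = 10100101 (10xxxxxx ✓), payload 100101.
Byte 4: 0xBD = 10111101 (10xxxxxx ✓), payload 111101.
Concatenate: 000011111100101111101 = 0x1F97D (21 bits → U+1F97D).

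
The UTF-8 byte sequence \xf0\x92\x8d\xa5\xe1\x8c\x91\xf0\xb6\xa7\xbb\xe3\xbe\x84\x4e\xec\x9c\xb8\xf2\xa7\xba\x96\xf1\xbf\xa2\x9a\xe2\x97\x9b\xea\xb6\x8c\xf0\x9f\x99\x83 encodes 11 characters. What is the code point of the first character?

U+12365

Offset 0: leading byte 0xF0 = 11110000 → 4-byte char #1 = F0 92 8D A5.
Leading byte 0xF0 = 11110000 matches 11110xxx → 4-byte sequence.
Byte 1: 0xF0 = 11110000, payload 000 (3 bits).
Byte 2: 0x92 = 10010010 (10xxxxxx ✓), payload 010010.
Byte 3: 0x8D = 10001101 (10xxxxxx ✓), payload 001101.
Byte 4: 0xA5 = 10100101 (10xxxxxx ✓), payload 100101.
Concatenate: 000010010001101100101 = 0x12365 (21 bits → U+12365).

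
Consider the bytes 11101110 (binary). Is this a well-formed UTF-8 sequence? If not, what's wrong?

invalid (sequence truncated)

Leading byte 0xEE = 11101110 → 3-byte form, but only 1 byte is present.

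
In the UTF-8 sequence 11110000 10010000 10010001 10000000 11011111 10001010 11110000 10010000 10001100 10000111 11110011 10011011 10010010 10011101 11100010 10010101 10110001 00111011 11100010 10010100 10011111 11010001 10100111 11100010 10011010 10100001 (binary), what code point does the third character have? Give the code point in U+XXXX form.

U+10307

Offset 0: leading byte 0xF0 = 11110000 → 4-byte char #1 = F0 90 91 80.
Offset 4: leading byte 0xDF = 11011111 → 2-byte char #2 = DF 8A.
Offset 6: leading byte 0xF0 = 11110000 → 4-byte char #3 = F0 90 8C 87.
Leading byte 0xF0 = 11110000 matches 11110xxx → 4-byte sequence.
Byte 1: 0xF0 = 11110000, payload 000 (3 bits).
Byte 2: 0x90 = 10010000 (10xxxxxx ✓), payload 010000.
Byte 3: 0x8C = 10001100 (10xxxxxx ✓), payload 001100.
Byte 4: 0x87 = 10000111 (10xxxxxx ✓), payload 000111.
Concatenate: 000010000001100000111 = 0x10307 (21 bits → U+10307).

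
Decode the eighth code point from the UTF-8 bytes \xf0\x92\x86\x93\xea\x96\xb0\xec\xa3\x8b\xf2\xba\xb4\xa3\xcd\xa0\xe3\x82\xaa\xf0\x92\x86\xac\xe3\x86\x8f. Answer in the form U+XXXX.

U+318F

Offset 0: leading byte 0xF0 = 11110000 → 4-byte char #1 = F0 92 86 93.
Offset 4: leading byte 0xEA = 11101010 → 3-byte char #2 = EA 96 B0.
Offset 7: leading byte 0xEC = 11101100 → 3-byte char #3 = EC A3 8B.
Offset 10: leading byte 0xF2 = 11110010 → 4-byte char #4 = F2 BA B4 A3.
Offset 14: leading byte 0xCD = 11001101 → 2-byte char #5 = CD A0.
Offset 16: leading byte 0xE3 = 11100011 → 3-byte char #6 = E3 82 AA.
Offset 19: leading byte 0xF0 = 11110000 → 4-byte char #7 = F0 92 86 AC.
Offset 23: leading byte 0xE3 = 11100011 → 3-byte char #8 = E3 86 8F.
Leading byte 0xE3 = 11100011 matches 1110xxxx → 3-byte sequence.
Byte 1: 0xE3 = 11100011, payload 0011 (4 bits).
Byte 2: 0x86 = 10000110 (10xxxxxx ✓), payload 000110.
Byte 3: 0x8F = 10001111 (10xxxxxx ✓), payload 001111.
Concatenate: 0011000110001111 = 0x318F (16 bits → U+318F).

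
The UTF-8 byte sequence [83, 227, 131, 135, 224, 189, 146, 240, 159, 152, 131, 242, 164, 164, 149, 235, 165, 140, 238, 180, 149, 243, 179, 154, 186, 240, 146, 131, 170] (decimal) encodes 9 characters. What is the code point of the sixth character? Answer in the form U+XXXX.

U+B94C

Offset 0: leading byte 0x53 = 01010011 → 1-byte char #1 = 53.
Offset 1: leading byte 0xE3 = 11100011 → 3-byte char #2 = E3 83 87.
Offset 4: leading byte 0xE0 = 11100000 → 3-byte char #3 = E0 BD 92.
Offset 7: leading byte 0xF0 = 11110000 → 4-byte char #4 = F0 9F 98 83.
Offset 11: leading byte 0xF2 = 11110010 → 4-byte char #5 = F2 A4 A4 95.
Offset 15: leading byte 0xEB = 11101011 → 3-byte char #6 = EB A5 8C.
Leading byte 0xEB = 11101011 matches 1110xxxx → 3-byte sequence.
Byte 1: 0xEB = 11101011, payload 1011 (4 bits).
Byte 2: 0xA5 = 10100101 (10xxxxxx ✓), payload 100101.
Byte 3: 0x8C = 10001100 (10xxxxxx ✓), payload 001100.
Concatenate: 1011100101001100 = 0xB94C (16 bits → U+B94C).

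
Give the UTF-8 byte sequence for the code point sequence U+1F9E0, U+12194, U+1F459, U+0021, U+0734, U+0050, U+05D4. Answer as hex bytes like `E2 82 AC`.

U+1F9E0: 4-byte form → F0 9F A7 A0.
U+12194: 4-byte form → F0 92 86 94.
U+1F459: 4-byte form → F0 9F 91 99.
U+0021: 1-byte form → 21.
U+0734: 2-byte form → DC B4.
U+0050: 1-byte form → 50.
U+05D4: 2-byte form → D7 94.
Concatenated (18 bytes): F0 9F A7 A0 F0 92 86 94 F0 9F 91 99 21 DC B4 50 D7 94.

F0 9F A7 A0 F0 92 86 94 F0 9F 91 99 21 DC B4 50 D7 94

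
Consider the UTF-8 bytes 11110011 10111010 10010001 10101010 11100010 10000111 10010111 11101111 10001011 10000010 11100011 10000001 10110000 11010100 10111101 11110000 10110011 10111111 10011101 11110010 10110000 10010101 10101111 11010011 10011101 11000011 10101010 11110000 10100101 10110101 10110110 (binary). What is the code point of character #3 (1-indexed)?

U+F2C2

Offset 0: leading byte 0xF3 = 11110011 → 4-byte char #1 = F3 BA 91 AA.
Offset 4: leading byte 0xE2 = 11100010 → 3-byte char #2 = E2 87 97.
Offset 7: leading byte 0xEF = 11101111 → 3-byte char #3 = EF 8B 82.
Leading byte 0xEF = 11101111 matches 1110xxxx → 3-byte sequence.
Byte 1: 0xEF = 11101111, payload 1111 (4 bits).
Byte 2: 0x8B = 10001011 (10xxxxxx ✓), payload 001011.
Byte 3: 0x82 = 10000010 (10xxxxxx ✓), payload 000010.
Concatenate: 1111001011000010 = 0xF2C2 (16 bits → U+F2C2).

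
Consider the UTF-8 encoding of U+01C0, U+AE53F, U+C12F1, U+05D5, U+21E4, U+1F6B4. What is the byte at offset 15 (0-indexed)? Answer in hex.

U+01C0 → 2-byte form C7 80 at offsets 0–1.
U+AE53F → 4-byte form F2 AE 94 BF at offsets 2–5.
U+C12F1 → 4-byte form F3 81 8B B1 at offsets 6–9.
U+05D5 → 2-byte form D7 95 at offsets 10–11.
U+21E4 → 3-byte form E2 87 A4 at offsets 12–14.
U+1F6B4 → 4-byte form F0 9F 9A B4 at offsets 15–18.
Offset 15 falls in char 6's range; it's byte 1 of F0 9F 9A B4 = 0xF0.

0xF0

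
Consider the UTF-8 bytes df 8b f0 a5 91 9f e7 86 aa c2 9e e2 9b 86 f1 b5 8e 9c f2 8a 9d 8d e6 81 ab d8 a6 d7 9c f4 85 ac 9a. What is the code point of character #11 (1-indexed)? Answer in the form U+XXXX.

U+105B1A

Offset 0: leading byte 0xDF = 11011111 → 2-byte char #1 = DF 8B.
Offset 2: leading byte 0xF0 = 11110000 → 4-byte char #2 = F0 A5 91 9F.
Offset 6: leading byte 0xE7 = 11100111 → 3-byte char #3 = E7 86 AA.
Offset 9: leading byte 0xC2 = 11000010 → 2-byte char #4 = C2 9E.
Offset 11: leading byte 0xE2 = 11100010 → 3-byte char #5 = E2 9B 86.
Offset 14: leading byte 0xF1 = 11110001 → 4-byte char #6 = F1 B5 8E 9C.
Offset 18: leading byte 0xF2 = 11110010 → 4-byte char #7 = F2 8A 9D 8D.
Offset 22: leading byte 0xE6 = 11100110 → 3-byte char #8 = E6 81 AB.
Offset 25: leading byte 0xD8 = 11011000 → 2-byte char #9 = D8 A6.
Offset 27: leading byte 0xD7 = 11010111 → 2-byte char #10 = D7 9C.
Offset 29: leading byte 0xF4 = 11110100 → 4-byte char #11 = F4 85 AC 9A.
Leading byte 0xF4 = 11110100 matches 11110xxx → 4-byte sequence.
Byte 1: 0xF4 = 11110100, payload 100 (3 bits).
Byte 2: 0x85 = 10000101 (10xxxxxx ✓), payload 000101.
Byte 3: 0xAC = 10101100 (10xxxxxx ✓), payload 101100.
Byte 4: 0x9A = 10011010 (10xxxxxx ✓), payload 011010.
Concatenate: 100000101101100011010 = 0x105B1A (21 bits → U+105B1A).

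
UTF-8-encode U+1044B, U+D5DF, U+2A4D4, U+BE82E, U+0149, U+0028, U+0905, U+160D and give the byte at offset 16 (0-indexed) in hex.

0x89

U+1044B → 4-byte form F0 90 91 8B at offsets 0–3.
U+D5DF → 3-byte form ED 97 9F at offsets 4–6.
U+2A4D4 → 4-byte form F0 AA 93 94 at offsets 7–10.
U+BE82E → 4-byte form F2 BE A0 AE at offsets 11–14.
U+0149 → 2-byte form C5 89 at offsets 15–16.
Offset 16 falls in char 5's range; it's byte 2 of C5 89 = 0x89.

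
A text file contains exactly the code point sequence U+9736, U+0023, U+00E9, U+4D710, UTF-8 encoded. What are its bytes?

E9 9C B6 23 C3 A9 F1 8D 9C 90

U+9736: 3-byte form → E9 9C B6.
U+0023: 1-byte form → 23.
U+00E9: 2-byte form → C3 A9.
U+4D710: 4-byte form → F1 8D 9C 90.
Concatenated (10 bytes): E9 9C B6 23 C3 A9 F1 8D 9C 90.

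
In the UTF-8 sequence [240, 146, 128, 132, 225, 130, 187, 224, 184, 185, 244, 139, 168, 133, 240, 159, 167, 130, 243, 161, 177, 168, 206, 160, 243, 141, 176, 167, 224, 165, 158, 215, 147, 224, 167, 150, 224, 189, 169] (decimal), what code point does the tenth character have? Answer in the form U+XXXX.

Offset 0: leading byte 0xF0 = 11110000 → 4-byte char #1 = F0 92 80 84.
Offset 4: leading byte 0xE1 = 11100001 → 3-byte char #2 = E1 82 BB.
Offset 7: leading byte 0xE0 = 11100000 → 3-byte char #3 = E0 B8 B9.
Offset 10: leading byte 0xF4 = 11110100 → 4-byte char #4 = F4 8B A8 85.
Offset 14: leading byte 0xF0 = 11110000 → 4-byte char #5 = F0 9F A7 82.
Offset 18: leading byte 0xF3 = 11110011 → 4-byte char #6 = F3 A1 B1 A8.
Offset 22: leading byte 0xCE = 11001110 → 2-byte char #7 = CE A0.
Offset 24: leading byte 0xF3 = 11110011 → 4-byte char #8 = F3 8D B0 A7.
Offset 28: leading byte 0xE0 = 11100000 → 3-byte char #9 = E0 A5 9E.
Offset 31: leading byte 0xD7 = 11010111 → 2-byte char #10 = D7 93.
Leading byte 0xD7 = 11010111 matches 110xxxxx → 2-byte sequence.
Byte 1: 0xD7 = 11010111, payload 10111 (5 bits).
Byte 2: 0x93 = 10010011 (10xxxxxx ✓), payload 010011.
Concatenate: 10111010011 = 0x5D3 (11 bits → U+05D3).

U+05D3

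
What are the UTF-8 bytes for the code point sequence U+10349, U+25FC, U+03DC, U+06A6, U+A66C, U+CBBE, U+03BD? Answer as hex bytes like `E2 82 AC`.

F0 90 8D 89 E2 97 BC CF 9C DA A6 EA 99 AC EC AE BE CE BD

U+10349: 4-byte form → F0 90 8D 89.
U+25FC: 3-byte form → E2 97 BC.
U+03DC: 2-byte form → CF 9C.
U+06A6: 2-byte form → DA A6.
U+A66C: 3-byte form → EA 99 AC.
U+CBBE: 3-byte form → EC AE BE.
U+03BD: 2-byte form → CE BD.
Concatenated (19 bytes): F0 90 8D 89 E2 97 BC CF 9C DA A6 EA 99 AC EC AE BE CE BD.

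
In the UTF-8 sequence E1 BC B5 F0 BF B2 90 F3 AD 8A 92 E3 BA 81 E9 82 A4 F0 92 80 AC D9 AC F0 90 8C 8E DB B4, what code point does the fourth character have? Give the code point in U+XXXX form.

U+3E81

Offset 0: leading byte 0xE1 = 11100001 → 3-byte char #1 = E1 BC B5.
Offset 3: leading byte 0xF0 = 11110000 → 4-byte char #2 = F0 BF B2 90.
Offset 7: leading byte 0xF3 = 11110011 → 4-byte char #3 = F3 AD 8A 92.
Offset 11: leading byte 0xE3 = 11100011 → 3-byte char #4 = E3 BA 81.
Leading byte 0xE3 = 11100011 matches 1110xxxx → 3-byte sequence.
Byte 1: 0xE3 = 11100011, payload 0011 (4 bits).
Byte 2: 0xBA = 10111010 (10xxxxxx ✓), payload 111010.
Byte 3: 0x81 = 10000001 (10xxxxxx ✓), payload 000001.
Concatenate: 0011111010000001 = 0x3E81 (16 bits → U+3E81).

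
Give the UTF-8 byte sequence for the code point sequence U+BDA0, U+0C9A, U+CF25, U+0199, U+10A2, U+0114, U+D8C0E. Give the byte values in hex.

EB B6 A0 E0 B2 9A EC BC A5 C6 99 E1 82 A2 C4 94 F3 98 B0 8E

U+BDA0: 3-byte form → EB B6 A0.
U+0C9A: 3-byte form → E0 B2 9A.
U+CF25: 3-byte form → EC BC A5.
U+0199: 2-byte form → C6 99.
U+10A2: 3-byte form → E1 82 A2.
U+0114: 2-byte form → C4 94.
U+D8C0E: 4-byte form → F3 98 B0 8E.
Concatenated (20 bytes): EB B6 A0 E0 B2 9A EC BC A5 C6 99 E1 82 A2 C4 94 F3 98 B0 8E.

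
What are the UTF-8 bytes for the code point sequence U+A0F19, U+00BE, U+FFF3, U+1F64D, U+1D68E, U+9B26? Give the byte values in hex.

U+A0F19: 4-byte form → F2 A0 BC 99.
U+00BE: 2-byte form → C2 BE.
U+FFF3: 3-byte form → EF BF B3.
U+1F64D: 4-byte form → F0 9F 99 8D.
U+1D68E: 4-byte form → F0 9D 9A 8E.
U+9B26: 3-byte form → E9 AC A6.
Concatenated (20 bytes): F2 A0 BC 99 C2 BE EF BF B3 F0 9F 99 8D F0 9D 9A 8E E9 AC A6.

F2 A0 BC 99 C2 BE EF BF B3 F0 9F 99 8D F0 9D 9A 8E E9 AC A6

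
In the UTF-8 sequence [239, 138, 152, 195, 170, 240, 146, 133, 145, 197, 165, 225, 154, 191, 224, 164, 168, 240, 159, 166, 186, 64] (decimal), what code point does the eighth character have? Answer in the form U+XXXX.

U+0040

Offset 0: leading byte 0xEF = 11101111 → 3-byte char #1 = EF 8A 98.
Offset 3: leading byte 0xC3 = 11000011 → 2-byte char #2 = C3 AA.
Offset 5: leading byte 0xF0 = 11110000 → 4-byte char #3 = F0 92 85 91.
Offset 9: leading byte 0xC5 = 11000101 → 2-byte char #4 = C5 A5.
Offset 11: leading byte 0xE1 = 11100001 → 3-byte char #5 = E1 9A BF.
Offset 14: leading byte 0xE0 = 11100000 → 3-byte char #6 = E0 A4 A8.
Offset 17: leading byte 0xF0 = 11110000 → 4-byte char #7 = F0 9F A6 BA.
Offset 21: leading byte 0x40 = 01000000 → 1-byte char #8 = 40.
Leading byte 0x40 = 01000000 matches 0xxxxxxx → 1-byte sequence.
Byte 1: 0x40 = 01000000, payload 1000000 (7 bits).
Concatenate: 1000000 = 0x40 (7 bits → U+0040).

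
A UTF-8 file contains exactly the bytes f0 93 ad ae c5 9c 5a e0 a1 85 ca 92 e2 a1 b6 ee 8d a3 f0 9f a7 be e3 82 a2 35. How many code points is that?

10

Byte at offset 0: 0xF0 = 11110000 → 4-byte char (#1). Advance 4.
Byte at offset 4: 0xC5 = 11000101 → 2-byte char (#2). Advance 2.
Byte at offset 6: 0x5A = 01011010 → 1-byte char (#3). Advance 1.
Byte at offset 7: 0xE0 = 11100000 → 3-byte char (#4). Advance 3.
Byte at offset 10: 0xCA = 11001010 → 2-byte char (#5). Advance 2.
Byte at offset 12: 0xE2 = 11100010 → 3-byte char (#6). Advance 3.
Byte at offset 15: 0xEE = 11101110 → 3-byte char (#7). Advance 3.
Byte at offset 18: 0xF0 = 11110000 → 4-byte char (#8). Advance 4.
Byte at offset 22: 0xE3 = 11100011 → 3-byte char (#9). Advance 3.
Byte at offset 25: 0x35 = 00110101 → 1-byte char (#10). Advance 1.
Reached end at offset 26 after 10 code points.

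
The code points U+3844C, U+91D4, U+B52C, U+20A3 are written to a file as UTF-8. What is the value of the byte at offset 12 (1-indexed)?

1-indexed offset 12 is 0-indexed offset 11.
U+3844C → 4-byte form F0 B8 91 8C at offsets 0–3.
U+91D4 → 3-byte form E9 87 94 at offsets 4–6.
U+B52C → 3-byte form EB 94 AC at offsets 7–9.
U+20A3 → 3-byte form E2 82 A3 at offsets 10–12.
Offset 11 falls in char 4's range; it's byte 2 of E2 82 A3 = 0x82.

0x82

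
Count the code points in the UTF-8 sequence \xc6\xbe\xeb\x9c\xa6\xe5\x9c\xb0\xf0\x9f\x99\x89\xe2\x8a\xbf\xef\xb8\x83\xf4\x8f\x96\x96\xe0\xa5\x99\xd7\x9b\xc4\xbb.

Byte at offset 0: 0xC6 = 11000110 → 2-byte char (#1). Advance 2.
Byte at offset 2: 0xEB = 11101011 → 3-byte char (#2). Advance 3.
Byte at offset 5: 0xE5 = 11100101 → 3-byte char (#3). Advance 3.
Byte at offset 8: 0xF0 = 11110000 → 4-byte char (#4). Advance 4.
Byte at offset 12: 0xE2 = 11100010 → 3-byte char (#5). Advance 3.
Byte at offset 15: 0xEF = 11101111 → 3-byte char (#6). Advance 3.
Byte at offset 18: 0xF4 = 11110100 → 4-byte char (#7). Advance 4.
Byte at offset 22: 0xE0 = 11100000 → 3-byte char (#8). Advance 3.
Byte at offset 25: 0xD7 = 11010111 → 2-byte char (#9). Advance 2.
Byte at offset 27: 0xC4 = 11000100 → 2-byte char (#10). Advance 2.
Reached end at offset 29 after 10 code points.

10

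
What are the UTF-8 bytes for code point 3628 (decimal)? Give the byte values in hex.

E0 B8 AC

U+0E2C = 0xE2C = 3628 decimal. In range U+0800–U+FFFF → 3-byte form: 1110xxxx 10xxxxxx 10xxxxxx.
Binary (16 bits): 0000111000101100.
Split 4+6+6: 0000 | 111000 | 101100.
Byte 1: 11100000 = 0xE0.
Byte 2: 10111000 = 0xB8.
Byte 3: 10101100 = 0xAC.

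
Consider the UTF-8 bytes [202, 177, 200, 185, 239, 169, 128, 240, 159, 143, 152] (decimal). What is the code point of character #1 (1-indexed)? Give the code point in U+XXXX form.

Offset 0: leading byte 0xCA = 11001010 → 2-byte char #1 = CA B1.
Leading byte 0xCA = 11001010 matches 110xxxxx → 2-byte sequence.
Byte 1: 0xCA = 11001010, payload 01010 (5 bits).
Byte 2: 0xB1 = 10110001 (10xxxxxx ✓), payload 110001.
Concatenate: 01010110001 = 0x2B1 (11 bits → U+02B1).

U+02B1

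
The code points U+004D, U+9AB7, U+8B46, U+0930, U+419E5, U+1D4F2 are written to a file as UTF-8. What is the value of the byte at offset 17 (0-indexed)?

0xB2

U+004D → 1-byte form 4D at offsets 0–0.
U+9AB7 → 3-byte form E9 AA B7 at offsets 1–3.
U+8B46 → 3-byte form E8 AD 86 at offsets 4–6.
U+0930 → 3-byte form E0 A4 B0 at offsets 7–9.
U+419E5 → 4-byte form F1 81 A7 A5 at offsets 10–13.
U+1D4F2 → 4-byte form F0 9D 93 B2 at offsets 14–17.
Offset 17 falls in char 6's range; it's byte 4 of F0 9D 93 B2 = 0xB2.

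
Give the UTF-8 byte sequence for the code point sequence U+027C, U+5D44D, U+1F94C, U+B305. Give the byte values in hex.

U+027C: 2-byte form → C9 BC.
U+5D44D: 4-byte form → F1 9D 91 8D.
U+1F94C: 4-byte form → F0 9F A5 8C.
U+B305: 3-byte form → EB 8C 85.
Concatenated (13 bytes): C9 BC F1 9D 91 8D F0 9F A5 8C EB 8C 85.

C9 BC F1 9D 91 8D F0 9F A5 8C EB 8C 85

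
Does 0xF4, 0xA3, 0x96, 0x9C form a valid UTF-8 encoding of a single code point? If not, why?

Leading byte 0xF4 = 11110100 → 4-byte form.
Payload = 0x12359C, which exceeds U+10FFFF, the maximum Unicode code point. (Leading bytes F5–FF, or F4 followed by ≥ 0x90, are invalid.)

invalid (encodes a value above U+10FFFF)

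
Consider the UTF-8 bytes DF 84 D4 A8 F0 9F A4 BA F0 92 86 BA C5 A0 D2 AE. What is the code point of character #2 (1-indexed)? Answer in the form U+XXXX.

Offset 0: leading byte 0xDF = 11011111 → 2-byte char #1 = DF 84.
Offset 2: leading byte 0xD4 = 11010100 → 2-byte char #2 = D4 A8.
Leading byte 0xD4 = 11010100 matches 110xxxxx → 2-byte sequence.
Byte 1: 0xD4 = 11010100, payload 10100 (5 bits).
Byte 2: 0xA8 = 10101000 (10xxxxxx ✓), payload 101000.
Concatenate: 10100101000 = 0x528 (11 bits → U+0528).

U+0528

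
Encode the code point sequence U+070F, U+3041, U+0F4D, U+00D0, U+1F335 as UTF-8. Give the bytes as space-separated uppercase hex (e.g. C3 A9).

U+070F: 2-byte form → DC 8F.
U+3041: 3-byte form → E3 81 81.
U+0F4D: 3-byte form → E0 BD 8D.
U+00D0: 2-byte form → C3 90.
U+1F335: 4-byte form → F0 9F 8C B5.
Concatenated (14 bytes): DC 8F E3 81 81 E0 BD 8D C3 90 F0 9F 8C B5.

DC 8F E3 81 81 E0 BD 8D C3 90 F0 9F 8C B5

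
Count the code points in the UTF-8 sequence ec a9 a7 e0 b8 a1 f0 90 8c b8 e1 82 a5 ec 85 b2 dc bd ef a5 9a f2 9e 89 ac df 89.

Byte at offset 0: 0xEC = 11101100 → 3-byte char (#1). Advance 3.
Byte at offset 3: 0xE0 = 11100000 → 3-byte char (#2). Advance 3.
Byte at offset 6: 0xF0 = 11110000 → 4-byte char (#3). Advance 4.
Byte at offset 10: 0xE1 = 11100001 → 3-byte char (#4). Advance 3.
Byte at offset 13: 0xEC = 11101100 → 3-byte char (#5). Advance 3.
Byte at offset 16: 0xDC = 11011100 → 2-byte char (#6). Advance 2.
Byte at offset 18: 0xEF = 11101111 → 3-byte char (#7). Advance 3.
Byte at offset 21: 0xF2 = 11110010 → 4-byte char (#8). Advance 4.
Byte at offset 25: 0xDF = 11011111 → 2-byte char (#9). Advance 2.
Reached end at offset 27 after 9 code points.

9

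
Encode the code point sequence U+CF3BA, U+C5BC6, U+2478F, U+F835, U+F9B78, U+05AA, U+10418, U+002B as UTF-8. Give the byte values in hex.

F3 8F 8E BA F3 85 AF 86 F0 A4 9E 8F EF A0 B5 F3 B9 AD B8 D6 AA F0 90 90 98 2B

U+CF3BA: 4-byte form → F3 8F 8E BA.
U+C5BC6: 4-byte form → F3 85 AF 86.
U+2478F: 4-byte form → F0 A4 9E 8F.
U+F835: 3-byte form → EF A0 B5.
U+F9B78: 4-byte form → F3 B9 AD B8.
U+05AA: 2-byte form → D6 AA.
U+10418: 4-byte form → F0 90 90 98.
U+002B: 1-byte form → 2B.
Concatenated (26 bytes): F3 8F 8E BA F3 85 AF 86 F0 A4 9E 8F EF A0 B5 F3 B9 AD B8 D6 AA F0 90 90 98 2B.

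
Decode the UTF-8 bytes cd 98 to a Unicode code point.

U+0358

Leading byte 0xCD = 11001101 matches 110xxxxx → 2-byte sequence.
Byte 1: 0xCD = 11001101, payload 01101 (5 bits).
Byte 2: 0x98 = 10011000 (10xxxxxx ✓), payload 011000.
Concatenate: 01101011000 = 0x358 (11 bits → U+0358).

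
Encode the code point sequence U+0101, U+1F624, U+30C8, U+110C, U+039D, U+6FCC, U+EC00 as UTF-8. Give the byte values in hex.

U+0101: 2-byte form → C4 81.
U+1F624: 4-byte form → F0 9F 98 A4.
U+30C8: 3-byte form → E3 83 88.
U+110C: 3-byte form → E1 84 8C.
U+039D: 2-byte form → CE 9D.
U+6FCC: 3-byte form → E6 BF 8C.
U+EC00: 3-byte form → EE B0 80.
Concatenated (20 bytes): C4 81 F0 9F 98 A4 E3 83 88 E1 84 8C CE 9D E6 BF 8C EE B0 80.

C4 81 F0 9F 98 A4 E3 83 88 E1 84 8C CE 9D E6 BF 8C EE B0 80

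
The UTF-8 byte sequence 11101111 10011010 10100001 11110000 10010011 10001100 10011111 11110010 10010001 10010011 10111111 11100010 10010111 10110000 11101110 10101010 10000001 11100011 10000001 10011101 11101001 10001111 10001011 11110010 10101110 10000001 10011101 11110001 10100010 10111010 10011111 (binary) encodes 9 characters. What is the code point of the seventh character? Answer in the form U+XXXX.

U+93CB

Offset 0: leading byte 0xEF = 11101111 → 3-byte char #1 = EF 9A A1.
Offset 3: leading byte 0xF0 = 11110000 → 4-byte char #2 = F0 93 8C 9F.
Offset 7: leading byte 0xF2 = 11110010 → 4-byte char #3 = F2 91 93 BF.
Offset 11: leading byte 0xE2 = 11100010 → 3-byte char #4 = E2 97 B0.
Offset 14: leading byte 0xEE = 11101110 → 3-byte char #5 = EE AA 81.
Offset 17: leading byte 0xE3 = 11100011 → 3-byte char #6 = E3 81 9D.
Offset 20: leading byte 0xE9 = 11101001 → 3-byte char #7 = E9 8F 8B.
Leading byte 0xE9 = 11101001 matches 1110xxxx → 3-byte sequence.
Byte 1: 0xE9 = 11101001, payload 1001 (4 bits).
Byte 2: 0x8F = 10001111 (10xxxxxx ✓), payload 001111.
Byte 3: 0x8B = 10001011 (10xxxxxx ✓), payload 001011.
Concatenate: 1001001111001011 = 0x93CB (16 bits → U+93CB).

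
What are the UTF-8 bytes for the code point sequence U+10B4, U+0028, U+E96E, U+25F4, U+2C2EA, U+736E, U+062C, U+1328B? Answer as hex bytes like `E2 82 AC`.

U+10B4: 3-byte form → E1 82 B4.
U+0028: 1-byte form → 28.
U+E96E: 3-byte form → EE A5 AE.
U+25F4: 3-byte form → E2 97 B4.
U+2C2EA: 4-byte form → F0 AC 8B AA.
U+736E: 3-byte form → E7 8D AE.
U+062C: 2-byte form → D8 AC.
U+1328B: 4-byte form → F0 93 8A 8B.
Concatenated (23 bytes): E1 82 B4 28 EE A5 AE E2 97 B4 F0 AC 8B AA E7 8D AE D8 AC F0 93 8A 8B.

E1 82 B4 28 EE A5 AE E2 97 B4 F0 AC 8B AA E7 8D AE D8 AC F0 93 8A 8B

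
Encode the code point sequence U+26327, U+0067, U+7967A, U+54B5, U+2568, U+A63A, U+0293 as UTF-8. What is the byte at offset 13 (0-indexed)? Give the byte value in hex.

0x95

U+26327 → 4-byte form F0 A6 8C A7 at offsets 0–3.
U+0067 → 1-byte form 67 at offsets 4–4.
U+7967A → 4-byte form F1 B9 99 BA at offsets 5–8.
U+54B5 → 3-byte form E5 92 B5 at offsets 9–11.
U+2568 → 3-byte form E2 95 A8 at offsets 12–14.
Offset 13 falls in char 5's range; it's byte 2 of E2 95 A8 = 0x95.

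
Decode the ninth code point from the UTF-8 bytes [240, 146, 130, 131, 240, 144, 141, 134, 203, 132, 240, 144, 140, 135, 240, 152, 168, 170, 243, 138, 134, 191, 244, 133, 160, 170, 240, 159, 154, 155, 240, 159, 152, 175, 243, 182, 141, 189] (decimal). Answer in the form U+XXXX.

U+1F62F

Offset 0: leading byte 0xF0 = 11110000 → 4-byte char #1 = F0 92 82 83.
Offset 4: leading byte 0xF0 = 11110000 → 4-byte char #2 = F0 90 8D 86.
Offset 8: leading byte 0xCB = 11001011 → 2-byte char #3 = CB 84.
Offset 10: leading byte 0xF0 = 11110000 → 4-byte char #4 = F0 90 8C 87.
Offset 14: leading byte 0xF0 = 11110000 → 4-byte char #5 = F0 98 A8 AA.
Offset 18: leading byte 0xF3 = 11110011 → 4-byte char #6 = F3 8A 86 BF.
Offset 22: leading byte 0xF4 = 11110100 → 4-byte char #7 = F4 85 A0 AA.
Offset 26: leading byte 0xF0 = 11110000 → 4-byte char #8 = F0 9F 9A 9B.
Offset 30: leading byte 0xF0 = 11110000 → 4-byte char #9 = F0 9F 98 AF.
Leading byte 0xF0 = 11110000 matches 11110xxx → 4-byte sequence.
Byte 1: 0xF0 = 11110000, payload 000 (3 bits).
Byte 2: 0x9F = 10011111 (10xxxxxx ✓), payload 011111.
Byte 3: 0x98 = 10011000 (10xxxxxx ✓), payload 011000.
Byte 4: 0xAF = 10101111 (10xxxxxx ✓), payload 101111.
Concatenate: 000011111011000101111 = 0x1F62F (21 bits → U+1F62F).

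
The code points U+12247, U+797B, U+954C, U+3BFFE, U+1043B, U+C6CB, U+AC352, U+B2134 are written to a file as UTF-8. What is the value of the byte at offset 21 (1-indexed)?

1-indexed offset 21 is 0-indexed offset 20.
U+12247 → 4-byte form F0 92 89 87 at offsets 0–3.
U+797B → 3-byte form E7 A5 BB at offsets 4–6.
U+954C → 3-byte form E9 95 8C at offsets 7–9.
U+3BFFE → 4-byte form F0 BB BF BE at offsets 10–13.
U+1043B → 4-byte form F0 90 90 BB at offsets 14–17.
U+C6CB → 3-byte form EC 9B 8B at offsets 18–20.
Offset 20 falls in char 6's range; it's byte 3 of EC 9B 8B = 0x8B.

0x8B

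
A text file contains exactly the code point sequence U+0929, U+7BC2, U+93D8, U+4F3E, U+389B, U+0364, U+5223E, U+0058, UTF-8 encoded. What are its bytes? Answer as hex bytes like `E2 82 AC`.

E0 A4 A9 E7 AF 82 E9 8F 98 E4 BC BE E3 A2 9B CD A4 F1 92 88 BE 58

U+0929: 3-byte form → E0 A4 A9.
U+7BC2: 3-byte form → E7 AF 82.
U+93D8: 3-byte form → E9 8F 98.
U+4F3E: 3-byte form → E4 BC BE.
U+389B: 3-byte form → E3 A2 9B.
U+0364: 2-byte form → CD A4.
U+5223E: 4-byte form → F1 92 88 BE.
U+0058: 1-byte form → 58.
Concatenated (22 bytes): E0 A4 A9 E7 AF 82 E9 8F 98 E4 BC BE E3 A2 9B CD A4 F1 92 88 BE 58.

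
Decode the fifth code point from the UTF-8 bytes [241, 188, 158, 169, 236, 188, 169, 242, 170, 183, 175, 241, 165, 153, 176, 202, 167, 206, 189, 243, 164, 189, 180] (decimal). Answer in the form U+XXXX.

U+02A7

Offset 0: leading byte 0xF1 = 11110001 → 4-byte char #1 = F1 BC 9E A9.
Offset 4: leading byte 0xEC = 11101100 → 3-byte char #2 = EC BC A9.
Offset 7: leading byte 0xF2 = 11110010 → 4-byte char #3 = F2 AA B7 AF.
Offset 11: leading byte 0xF1 = 11110001 → 4-byte char #4 = F1 A5 99 B0.
Offset 15: leading byte 0xCA = 11001010 → 2-byte char #5 = CA A7.
Leading byte 0xCA = 11001010 matches 110xxxxx → 2-byte sequence.
Byte 1: 0xCA = 11001010, payload 01010 (5 bits).
Byte 2: 0xA7 = 10100111 (10xxxxxx ✓), payload 100111.
Concatenate: 01010100111 = 0x2A7 (11 bits → U+02A7).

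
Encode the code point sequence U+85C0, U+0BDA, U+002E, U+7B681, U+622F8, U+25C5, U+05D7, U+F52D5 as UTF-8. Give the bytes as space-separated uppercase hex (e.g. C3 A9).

E8 97 80 E0 AF 9A 2E F1 BB 9A 81 F1 A2 8B B8 E2 97 85 D7 97 F3 B5 8B 95

U+85C0: 3-byte form → E8 97 80.
U+0BDA: 3-byte form → E0 AF 9A.
U+002E: 1-byte form → 2E.
U+7B681: 4-byte form → F1 BB 9A 81.
U+622F8: 4-byte form → F1 A2 8B B8.
U+25C5: 3-byte form → E2 97 85.
U+05D7: 2-byte form → D7 97.
U+F52D5: 4-byte form → F3 B5 8B 95.
Concatenated (24 bytes): E8 97 80 E0 AF 9A 2E F1 BB 9A 81 F1 A2 8B B8 E2 97 85 D7 97 F3 B5 8B 95.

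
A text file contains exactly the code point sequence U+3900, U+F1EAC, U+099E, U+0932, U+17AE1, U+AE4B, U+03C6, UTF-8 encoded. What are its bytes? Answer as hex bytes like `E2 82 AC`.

U+3900: 3-byte form → E3 A4 80.
U+F1EAC: 4-byte form → F3 B1 BA AC.
U+099E: 3-byte form → E0 A6 9E.
U+0932: 3-byte form → E0 A4 B2.
U+17AE1: 4-byte form → F0 97 AB A1.
U+AE4B: 3-byte form → EA B9 8B.
U+03C6: 2-byte form → CF 86.
Concatenated (22 bytes): E3 A4 80 F3 B1 BA AC E0 A6 9E E0 A4 B2 F0 97 AB A1 EA B9 8B CF 86.

E3 A4 80 F3 B1 BA AC E0 A6 9E E0 A4 B2 F0 97 AB A1 EA B9 8B CF 86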